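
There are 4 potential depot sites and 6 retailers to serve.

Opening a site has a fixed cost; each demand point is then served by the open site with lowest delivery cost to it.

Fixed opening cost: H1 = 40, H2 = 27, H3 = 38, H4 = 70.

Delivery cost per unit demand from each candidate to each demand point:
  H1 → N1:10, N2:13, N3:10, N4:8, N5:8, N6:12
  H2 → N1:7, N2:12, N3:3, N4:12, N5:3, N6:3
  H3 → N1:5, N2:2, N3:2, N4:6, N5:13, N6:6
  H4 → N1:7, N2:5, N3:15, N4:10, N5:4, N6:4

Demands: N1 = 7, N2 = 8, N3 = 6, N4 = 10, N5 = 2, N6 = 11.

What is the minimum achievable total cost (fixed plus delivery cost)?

Open {H2, H3}: assign each demand point to its cheapest open site.
  N1→H3 7×5=35, N2→H3 8×2=16, N3→H3 6×2=12, N4→H3 10×6=60, N5→H2 2×3=6, N6→H2 11×3=33
  delivery cost 162, fixed 65 → total 227.
Compare {H3}: delivery cost 215 + fixed 38 = 253.
Compare {H1, H2, H3}: delivery cost 162 + fixed 105 = 267.
Compare {H1, H3}: delivery cost 205 + fixed 78 = 283.
All other subsets cost ≥ 253. Minimum total cost: 227.

227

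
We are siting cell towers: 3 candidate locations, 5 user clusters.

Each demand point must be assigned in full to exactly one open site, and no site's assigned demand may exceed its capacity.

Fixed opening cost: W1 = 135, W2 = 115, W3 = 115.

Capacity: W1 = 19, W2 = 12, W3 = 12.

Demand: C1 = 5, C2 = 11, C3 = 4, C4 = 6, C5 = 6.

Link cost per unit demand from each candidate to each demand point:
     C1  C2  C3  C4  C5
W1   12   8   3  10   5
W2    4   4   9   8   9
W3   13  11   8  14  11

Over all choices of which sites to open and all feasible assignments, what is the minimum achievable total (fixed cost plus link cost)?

Open {W1, W2, W3}; cheapest assignment that respects the capacities:
  W1 (cap 19, load 16): C3, C4, C5 — cost 4×3 + 6×10 + 6×5 = 102
  W2 (cap 12, load 11): C2 — cost 11×4 = 44
  W3 (cap 12, load 5): C1 — cost 5×13 = 65
  Shipping 211, fixed 365 → total 576.
  Any other capacity-feasible assignment to {W1, W2, W3} ships for at least 211.
Total demand is 32 and no other set of sites has combined capacity ≥ 32, so {W1, W2, W3} is the only feasible choice of open sites. Minimum: 576.

576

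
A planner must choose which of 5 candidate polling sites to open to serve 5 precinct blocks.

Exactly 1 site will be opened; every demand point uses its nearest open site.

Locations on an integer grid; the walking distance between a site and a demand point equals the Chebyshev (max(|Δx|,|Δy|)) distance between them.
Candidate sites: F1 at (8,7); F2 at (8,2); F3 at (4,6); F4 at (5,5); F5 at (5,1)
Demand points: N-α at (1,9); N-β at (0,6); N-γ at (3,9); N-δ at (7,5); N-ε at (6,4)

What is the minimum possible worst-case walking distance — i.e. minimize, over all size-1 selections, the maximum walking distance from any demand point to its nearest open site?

4

Open {F3}.
  Farthest demand point is N-β at walking distance 4 (to F3); all others are ≤ 4.
With {F4} the worst case is 5.
With {F1} the worst case is 8.
No size-1 selection achieves below 4.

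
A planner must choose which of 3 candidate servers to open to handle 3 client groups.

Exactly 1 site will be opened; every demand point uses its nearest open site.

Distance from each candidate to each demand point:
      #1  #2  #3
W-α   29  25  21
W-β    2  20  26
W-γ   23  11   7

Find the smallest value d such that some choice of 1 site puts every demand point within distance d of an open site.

Open {W-γ}.
  Farthest demand point is #1 at distance 23 (to W-γ); all others are ≤ 23.
With {W-β} the worst case is 26.
With {W-α} the worst case is 29.
No size-1 selection achieves below 23.

23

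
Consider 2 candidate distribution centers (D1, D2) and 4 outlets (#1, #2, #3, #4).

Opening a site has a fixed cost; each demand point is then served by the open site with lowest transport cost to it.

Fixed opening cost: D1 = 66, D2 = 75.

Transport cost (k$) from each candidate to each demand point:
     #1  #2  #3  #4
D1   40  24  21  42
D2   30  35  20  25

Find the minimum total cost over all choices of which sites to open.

Open {D2}: assign each demand point to its cheapest open site.
  #1→D2 30, #2→D2 35, #3→D2 20, #4→D2 25
  transport cost 110, fixed 75 → total 185.
Compare {D1}: transport cost 127 + fixed 66 = 193.
Compare {D1, D2}: transport cost 99 + fixed 141 = 240.

185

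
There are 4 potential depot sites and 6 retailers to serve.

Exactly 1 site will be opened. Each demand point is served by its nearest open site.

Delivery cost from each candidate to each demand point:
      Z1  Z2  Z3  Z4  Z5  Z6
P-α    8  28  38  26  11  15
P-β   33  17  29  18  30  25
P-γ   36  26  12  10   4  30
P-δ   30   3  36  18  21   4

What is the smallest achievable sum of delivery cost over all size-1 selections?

Open {P-δ}.
  Z1→P-δ 30, Z2→P-δ 3, Z3→P-δ 36, Z4→P-δ 18, Z5→P-δ 21, Z6→P-δ 4  ⇒ total 112.
Compare {P-γ}: total 118.
Compare {P-α}: total 126.
No size-1 selection does better; minimum is 112.

112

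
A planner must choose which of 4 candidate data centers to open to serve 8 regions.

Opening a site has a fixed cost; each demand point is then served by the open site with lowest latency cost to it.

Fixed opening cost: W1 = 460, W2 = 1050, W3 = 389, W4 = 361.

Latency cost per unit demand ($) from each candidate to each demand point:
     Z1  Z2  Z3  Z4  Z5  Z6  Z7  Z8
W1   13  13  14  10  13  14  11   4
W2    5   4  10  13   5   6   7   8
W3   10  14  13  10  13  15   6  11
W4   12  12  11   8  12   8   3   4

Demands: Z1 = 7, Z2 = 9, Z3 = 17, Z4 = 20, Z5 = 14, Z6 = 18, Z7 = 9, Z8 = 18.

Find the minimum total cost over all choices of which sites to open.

1311

Open {W4}: assign each demand point to its cheapest open site.
  Z1→W4 7×12=84, Z2→W4 9×12=108, Z3→W4 17×11=187, Z4→W4 20×8=160, Z5→W4 14×12=168, Z6→W4 18×8=144, Z7→W4 9×3=27, Z8→W4 18×4=72
  latency cost 950, fixed 361 → total 1311.
Compare {W3, W4}: latency cost 936 + fixed 750 = 1686.
Compare {W3}: latency cost 1321 + fixed 389 = 1710.
Compare {W1}: latency cost 1251 + fixed 460 = 1711.
All other subsets cost ≥ 1686. Minimum total cost: 1311.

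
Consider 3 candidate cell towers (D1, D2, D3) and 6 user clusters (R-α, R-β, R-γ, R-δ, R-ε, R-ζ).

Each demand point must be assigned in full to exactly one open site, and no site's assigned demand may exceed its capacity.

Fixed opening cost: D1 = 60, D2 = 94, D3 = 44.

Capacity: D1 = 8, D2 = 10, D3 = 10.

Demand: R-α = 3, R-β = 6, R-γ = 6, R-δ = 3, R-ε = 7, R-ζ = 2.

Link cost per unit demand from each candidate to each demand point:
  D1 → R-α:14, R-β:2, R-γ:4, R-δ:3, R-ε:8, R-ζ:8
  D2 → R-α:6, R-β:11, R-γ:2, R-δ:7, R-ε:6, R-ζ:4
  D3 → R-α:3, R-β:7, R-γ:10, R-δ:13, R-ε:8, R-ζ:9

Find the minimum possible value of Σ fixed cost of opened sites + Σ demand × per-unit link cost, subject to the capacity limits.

Open {D1, D2, D3}; cheapest assignment that respects the capacities:
  D1 (cap 8, load 8): R-β, R-ζ — cost 6×2 + 2×8 = 28
  D2 (cap 10, load 9): R-γ, R-δ — cost 6×2 + 3×7 = 33
  D3 (cap 10, load 10): R-α, R-ε — cost 3×3 + 7×8 = 65
  Shipping 126, fixed 198 → total 324.
  Any other capacity-feasible assignment to {D1, D2, D3} ships for at least 126.
Total demand is 27 and no other set of sites has combined capacity ≥ 27, so {D1, D2, D3} is the only feasible choice of open sites. Minimum: 324.

324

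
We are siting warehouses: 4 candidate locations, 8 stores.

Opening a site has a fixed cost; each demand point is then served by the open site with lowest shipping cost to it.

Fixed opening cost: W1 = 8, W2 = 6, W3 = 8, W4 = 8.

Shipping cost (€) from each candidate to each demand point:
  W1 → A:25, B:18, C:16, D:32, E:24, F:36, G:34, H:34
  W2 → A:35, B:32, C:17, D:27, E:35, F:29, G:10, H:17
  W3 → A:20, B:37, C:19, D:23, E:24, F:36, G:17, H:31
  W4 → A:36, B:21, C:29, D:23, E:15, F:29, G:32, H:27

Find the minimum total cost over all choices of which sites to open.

174

Open {W2, W3, W4}: assign each demand point to its cheapest open site.
  A→W3 20, B→W4 21, C→W2 17, D→W3 23, E→W4 15, F→W2 29, G→W2 10, H→W2 17
  shipping cost 152, fixed 22 → total 174.
Compare {W1, W2, W4}: shipping cost 153 + fixed 22 = 175.
Compare {W1, W2, W3, W4}: shipping cost 148 + fixed 30 = 178.
Compare {W1, W2, W3}: shipping cost 157 + fixed 22 = 179.
All other subsets cost ≥ 175. Minimum total cost: 174.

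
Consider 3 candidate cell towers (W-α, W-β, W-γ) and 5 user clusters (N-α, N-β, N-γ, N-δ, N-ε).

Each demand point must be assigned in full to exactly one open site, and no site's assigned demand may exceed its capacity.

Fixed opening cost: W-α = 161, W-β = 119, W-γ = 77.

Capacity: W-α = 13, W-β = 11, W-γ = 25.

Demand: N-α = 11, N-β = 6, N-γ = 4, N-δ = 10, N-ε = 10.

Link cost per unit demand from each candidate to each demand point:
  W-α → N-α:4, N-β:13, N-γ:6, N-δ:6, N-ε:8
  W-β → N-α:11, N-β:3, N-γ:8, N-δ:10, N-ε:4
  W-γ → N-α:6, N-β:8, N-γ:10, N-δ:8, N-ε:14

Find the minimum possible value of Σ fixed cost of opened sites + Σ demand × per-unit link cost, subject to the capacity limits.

609

Open {W-α, W-β, W-γ}; cheapest assignment that respects the capacities:
  W-α (cap 13, load 11): N-α — cost 11×4 = 44
  W-β (cap 11, load 10): N-ε — cost 10×4 = 40
  W-γ (cap 25, load 20): N-β, N-γ, N-δ — cost 6×8 + 4×10 + 10×8 = 168
  Shipping 252, fixed 357 → total 609.
  Any other capacity-feasible assignment to {W-α, W-β, W-γ} ships for at least 252.
Total demand is 41 and no other set of sites has combined capacity ≥ 41, so {W-α, W-β, W-γ} is the only feasible choice of open sites. Minimum: 609.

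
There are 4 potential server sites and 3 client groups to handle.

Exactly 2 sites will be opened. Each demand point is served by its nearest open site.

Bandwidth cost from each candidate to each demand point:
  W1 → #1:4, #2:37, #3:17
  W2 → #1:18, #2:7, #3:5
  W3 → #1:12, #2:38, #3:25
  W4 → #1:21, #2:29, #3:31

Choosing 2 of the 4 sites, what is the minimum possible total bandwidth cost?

16

Open {W1, W2}.
  #1→W1 4, #2→W2 7, #3→W2 5  ⇒ total 16.
Compare {W2, W3}: total 24.
Compare {W2, W4}: total 30.
No size-2 selection does better; minimum is 16.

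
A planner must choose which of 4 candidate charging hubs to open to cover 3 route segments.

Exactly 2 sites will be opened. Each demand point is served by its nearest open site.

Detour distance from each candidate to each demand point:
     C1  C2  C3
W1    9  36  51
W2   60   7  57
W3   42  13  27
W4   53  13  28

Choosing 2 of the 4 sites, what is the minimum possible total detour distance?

Open {W1, W3}.
  C1→W1 9, C2→W3 13, C3→W3 27  ⇒ total 49.
Compare {W1, W4}: total 50.
Compare {W1, W2}: total 67.
No size-2 selection does better; minimum is 49.

49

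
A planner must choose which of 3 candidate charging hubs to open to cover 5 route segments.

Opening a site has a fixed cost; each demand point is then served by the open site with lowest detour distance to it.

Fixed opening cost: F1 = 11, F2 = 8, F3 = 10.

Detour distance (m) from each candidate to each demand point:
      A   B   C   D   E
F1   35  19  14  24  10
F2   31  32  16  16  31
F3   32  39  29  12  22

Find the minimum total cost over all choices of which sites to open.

Open {F1, F3}: assign each demand point to its cheapest open site.
  A→F3 32, B→F1 19, C→F1 14, D→F3 12, E→F1 10
  detour distance 87, fixed 21 → total 108.
Compare {F1, F2}: detour distance 90 + fixed 19 = 109.
Compare {F1}: detour distance 102 + fixed 11 = 113.
Compare {F1, F2, F3}: detour distance 86 + fixed 29 = 115.
All other subsets cost ≥ 109. Minimum total cost: 108.

108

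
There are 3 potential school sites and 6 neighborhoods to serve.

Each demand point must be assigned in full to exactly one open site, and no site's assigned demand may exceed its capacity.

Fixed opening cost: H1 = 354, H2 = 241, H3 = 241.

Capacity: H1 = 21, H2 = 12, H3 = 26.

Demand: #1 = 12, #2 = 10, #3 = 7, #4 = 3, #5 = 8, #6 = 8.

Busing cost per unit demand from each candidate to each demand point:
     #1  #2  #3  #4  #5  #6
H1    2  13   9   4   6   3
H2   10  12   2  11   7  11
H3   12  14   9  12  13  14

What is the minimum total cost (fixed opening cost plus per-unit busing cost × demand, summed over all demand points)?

Open {H1, H2, H3}; cheapest assignment that respects the capacities:
  H1 (cap 21, load 20): #1, #6 — cost 12×2 + 8×3 = 48
  H2 (cap 12, load 10): #3, #4 — cost 7×2 + 3×11 = 47
  H3 (cap 26, load 18): #2, #5 — cost 10×14 + 8×13 = 244
  Shipping 339, fixed 836 → total 1175.
  Any other capacity-feasible assignment to {H1, H2, H3} ships for at least 339.
Total demand is 48 and no other set of sites has combined capacity ≥ 48, so {H1, H2, H3} is the only feasible choice of open sites. Minimum: 1175.

1175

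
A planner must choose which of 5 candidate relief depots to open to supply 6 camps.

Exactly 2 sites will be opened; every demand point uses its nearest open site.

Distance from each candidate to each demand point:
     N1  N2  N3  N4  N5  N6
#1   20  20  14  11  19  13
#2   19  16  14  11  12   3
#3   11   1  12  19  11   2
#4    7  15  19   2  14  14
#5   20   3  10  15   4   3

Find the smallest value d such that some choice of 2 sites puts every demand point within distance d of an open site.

10

Open {#4, #5}.
  Farthest demand point is N3 at distance 10 (to #5); all others are ≤ 10.
With {#1, #3} the worst case is 12.
With {#2, #3} the worst case is 12.
No size-2 selection achieves below 10.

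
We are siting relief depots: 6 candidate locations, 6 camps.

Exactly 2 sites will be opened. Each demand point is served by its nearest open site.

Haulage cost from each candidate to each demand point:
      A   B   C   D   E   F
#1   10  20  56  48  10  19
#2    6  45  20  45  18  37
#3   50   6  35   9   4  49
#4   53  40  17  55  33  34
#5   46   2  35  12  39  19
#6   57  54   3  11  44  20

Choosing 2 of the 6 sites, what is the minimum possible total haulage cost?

Open {#1, #6}.
  A→#1 10, B→#1 20, C→#6 3, D→#6 11, E→#1 10, F→#1 19  ⇒ total 73.
Compare {#2, #5}: total 77.
Compare {#2, #3}: total 82.
No size-2 selection does better; minimum is 73.

73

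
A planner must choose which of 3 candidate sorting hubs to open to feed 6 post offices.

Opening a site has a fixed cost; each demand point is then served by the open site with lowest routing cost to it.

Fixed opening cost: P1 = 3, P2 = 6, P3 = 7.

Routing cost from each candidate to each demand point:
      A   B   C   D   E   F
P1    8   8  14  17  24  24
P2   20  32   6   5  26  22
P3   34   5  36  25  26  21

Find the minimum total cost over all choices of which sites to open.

82

Open {P1, P2}: assign each demand point to its cheapest open site.
  A→P1 8, B→P1 8, C→P2 6, D→P2 5, E→P1 24, F→P2 22
  routing cost 73, fixed 9 → total 82.
Compare {P1, P2, P3}: routing cost 69 + fixed 16 = 85.
Compare {P2, P3}: routing cost 83 + fixed 13 = 96.
Compare {P1}: routing cost 95 + fixed 3 = 98.
All other subsets cost ≥ 85. Minimum total cost: 82.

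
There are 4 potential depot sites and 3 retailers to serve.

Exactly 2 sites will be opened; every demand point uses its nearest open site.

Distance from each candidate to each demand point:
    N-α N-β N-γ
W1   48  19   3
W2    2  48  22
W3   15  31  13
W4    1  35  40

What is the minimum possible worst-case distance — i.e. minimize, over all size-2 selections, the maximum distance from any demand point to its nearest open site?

19

Open {W1, W2}.
  Farthest demand point is N-β at distance 19 (to W1); all others are ≤ 19.
With {W1, W3} the worst case is 19.
With {W1, W4} the worst case is 19.
No size-2 selection achieves below 19.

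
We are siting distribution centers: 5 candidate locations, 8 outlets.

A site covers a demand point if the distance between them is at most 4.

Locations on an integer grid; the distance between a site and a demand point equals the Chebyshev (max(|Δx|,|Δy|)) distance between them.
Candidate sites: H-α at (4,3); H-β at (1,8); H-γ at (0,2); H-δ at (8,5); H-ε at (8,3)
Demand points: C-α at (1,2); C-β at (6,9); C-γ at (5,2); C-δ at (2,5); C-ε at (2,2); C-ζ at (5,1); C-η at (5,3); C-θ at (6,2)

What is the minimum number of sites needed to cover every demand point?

2

Coverage sets (demand points within 4 of each site):
  H-α: {C-α, C-γ, C-δ, C-ε, C-ζ, C-η, C-θ}
  H-β: {C-δ}
  H-γ: {C-α, C-δ, C-ε}
  H-δ: {C-β, C-γ, C-ζ, C-η, C-θ}
  H-ε: {C-γ, C-ζ, C-η, C-θ}
No single site covers all 8 demand points.
But {H-α, H-δ} covers everything, so the minimum is 2.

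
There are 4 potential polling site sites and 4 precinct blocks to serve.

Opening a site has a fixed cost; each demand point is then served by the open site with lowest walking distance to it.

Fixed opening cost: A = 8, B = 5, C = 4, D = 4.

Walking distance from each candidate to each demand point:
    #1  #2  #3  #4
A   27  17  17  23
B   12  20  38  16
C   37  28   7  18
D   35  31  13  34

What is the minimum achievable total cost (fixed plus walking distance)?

64

Open {B, C}: assign each demand point to its cheapest open site.
  #1→B 12, #2→B 20, #3→C 7, #4→B 16
  walking distance 55, fixed 9 → total 64.
Compare {B, C, D}: walking distance 55 + fixed 13 = 68.
Compare {A, B, C}: walking distance 52 + fixed 17 = 69.
Compare {B, D}: walking distance 61 + fixed 9 = 70.
All other subsets cost ≥ 68. Minimum total cost: 64.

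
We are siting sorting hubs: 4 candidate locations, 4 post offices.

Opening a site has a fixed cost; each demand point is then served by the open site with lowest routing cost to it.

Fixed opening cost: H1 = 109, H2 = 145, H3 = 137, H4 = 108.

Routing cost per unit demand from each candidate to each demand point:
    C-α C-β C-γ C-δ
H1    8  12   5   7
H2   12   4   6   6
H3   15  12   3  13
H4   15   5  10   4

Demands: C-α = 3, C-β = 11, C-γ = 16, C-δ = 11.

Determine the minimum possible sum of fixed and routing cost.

Open {H2}: assign each demand point to its cheapest open site.
  C-α→H2 3×12=36, C-β→H2 11×4=44, C-γ→H2 16×6=96, C-δ→H2 11×6=66
  routing cost 242, fixed 145 → total 387.
Compare {H4}: routing cost 304 + fixed 108 = 412.
Compare {H1, H4}: routing cost 203 + fixed 217 = 420.
Compare {H1}: routing cost 313 + fixed 109 = 422.
All other subsets cost ≥ 412. Minimum total cost: 387.

387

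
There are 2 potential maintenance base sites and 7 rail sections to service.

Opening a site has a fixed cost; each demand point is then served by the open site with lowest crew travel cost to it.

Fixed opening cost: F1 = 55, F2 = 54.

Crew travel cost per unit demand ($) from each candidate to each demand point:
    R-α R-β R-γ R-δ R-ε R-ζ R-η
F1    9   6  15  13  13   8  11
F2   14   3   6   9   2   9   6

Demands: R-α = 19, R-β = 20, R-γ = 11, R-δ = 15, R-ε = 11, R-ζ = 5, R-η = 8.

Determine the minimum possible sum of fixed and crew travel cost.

Open {F1, F2}: assign each demand point to its cheapest open site.
  R-α→F1 19×9=171, R-β→F2 20×3=60, R-γ→F2 11×6=66, R-δ→F2 15×9=135, R-ε→F2 11×2=22, R-ζ→F1 5×8=40, R-η→F2 8×6=48
  crew travel cost 542, fixed 109 → total 651.
Compare {F2}: crew travel cost 642 + fixed 54 = 696.
Compare {F1}: crew travel cost 922 + fixed 55 = 977.

651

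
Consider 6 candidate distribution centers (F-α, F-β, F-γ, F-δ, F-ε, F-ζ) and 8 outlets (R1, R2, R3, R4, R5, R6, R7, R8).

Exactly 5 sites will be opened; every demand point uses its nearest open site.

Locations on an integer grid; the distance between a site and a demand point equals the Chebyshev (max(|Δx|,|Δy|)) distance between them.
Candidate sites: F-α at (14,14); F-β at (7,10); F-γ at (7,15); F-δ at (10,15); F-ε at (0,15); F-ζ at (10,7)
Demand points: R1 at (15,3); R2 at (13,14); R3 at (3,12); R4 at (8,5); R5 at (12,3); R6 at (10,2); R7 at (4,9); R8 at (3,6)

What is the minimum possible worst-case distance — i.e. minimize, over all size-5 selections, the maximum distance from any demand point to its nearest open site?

5

Open {F-α, F-β, F-γ, F-δ, F-ζ}.
  Farthest demand point is R1 at distance 5 (to F-ζ); all others are ≤ 5.
With {F-α, F-β, F-γ, F-ε, F-ζ} the worst case is 5.
With {F-α, F-β, F-δ, F-ε, F-ζ} the worst case is 5.
No size-5 selection achieves below 5.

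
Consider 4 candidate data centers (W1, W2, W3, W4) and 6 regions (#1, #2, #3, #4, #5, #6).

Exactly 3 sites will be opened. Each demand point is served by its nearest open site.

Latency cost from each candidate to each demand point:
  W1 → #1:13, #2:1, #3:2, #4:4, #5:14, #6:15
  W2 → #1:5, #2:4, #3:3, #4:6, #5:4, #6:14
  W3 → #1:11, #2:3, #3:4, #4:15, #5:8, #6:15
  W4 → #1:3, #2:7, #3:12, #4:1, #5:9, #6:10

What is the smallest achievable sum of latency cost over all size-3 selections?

Open {W1, W2, W4}.
  #1→W4 3, #2→W1 1, #3→W1 2, #4→W4 1, #5→W2 4, #6→W4 10  ⇒ total 21.
Compare {W2, W3, W4}: total 24.
Compare {W1, W3, W4}: total 25.
No size-3 selection does better; minimum is 21.

21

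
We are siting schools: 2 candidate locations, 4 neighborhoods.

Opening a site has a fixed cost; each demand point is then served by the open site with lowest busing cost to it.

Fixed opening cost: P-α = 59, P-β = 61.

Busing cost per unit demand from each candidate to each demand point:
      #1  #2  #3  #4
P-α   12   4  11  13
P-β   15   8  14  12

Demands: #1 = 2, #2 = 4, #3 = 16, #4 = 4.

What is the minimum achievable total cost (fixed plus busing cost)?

Open {P-α}: assign each demand point to its cheapest open site.
  #1→P-α 2×12=24, #2→P-α 4×4=16, #3→P-α 16×11=176, #4→P-α 4×13=52
  busing cost 268, fixed 59 → total 327.
Compare {P-α, P-β}: busing cost 264 + fixed 120 = 384.
Compare {P-β}: busing cost 334 + fixed 61 = 395.

327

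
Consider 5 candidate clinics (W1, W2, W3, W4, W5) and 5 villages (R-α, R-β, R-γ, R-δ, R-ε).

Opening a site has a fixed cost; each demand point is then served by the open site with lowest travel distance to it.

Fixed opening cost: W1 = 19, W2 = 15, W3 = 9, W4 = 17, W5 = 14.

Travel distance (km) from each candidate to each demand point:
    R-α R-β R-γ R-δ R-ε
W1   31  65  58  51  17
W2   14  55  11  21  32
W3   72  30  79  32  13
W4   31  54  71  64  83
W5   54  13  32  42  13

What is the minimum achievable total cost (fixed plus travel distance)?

Open {W2, W5}: assign each demand point to its cheapest open site.
  R-α→W2 14, R-β→W5 13, R-γ→W2 11, R-δ→W2 21, R-ε→W5 13
  travel distance 72, fixed 29 → total 101.
Compare {W2, W3, W5}: travel distance 72 + fixed 38 = 110.
Compare {W2, W3}: travel distance 89 + fixed 24 = 113.
Compare {W2, W4, W5}: travel distance 72 + fixed 46 = 118.
All other subsets cost ≥ 110. Minimum total cost: 101.

101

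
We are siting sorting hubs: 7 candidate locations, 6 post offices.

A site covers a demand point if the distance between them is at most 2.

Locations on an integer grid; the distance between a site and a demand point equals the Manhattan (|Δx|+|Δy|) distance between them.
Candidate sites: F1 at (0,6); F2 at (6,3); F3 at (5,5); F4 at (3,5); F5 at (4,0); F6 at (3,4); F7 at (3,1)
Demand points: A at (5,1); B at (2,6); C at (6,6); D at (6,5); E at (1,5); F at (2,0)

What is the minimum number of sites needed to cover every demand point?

3

Coverage sets (demand points within 2 of each site):
  F1: {B, E}
  F2: {D}
  F3: {C, D}
  F4: {B, E}
  F5: {A, F}
  F6: {}
  F7: {A, F}
No 2 sites suffice: every size-2 union leaves at least one demand point uncovered.
But {F1, F3, F5} covers everything, so the minimum is 3.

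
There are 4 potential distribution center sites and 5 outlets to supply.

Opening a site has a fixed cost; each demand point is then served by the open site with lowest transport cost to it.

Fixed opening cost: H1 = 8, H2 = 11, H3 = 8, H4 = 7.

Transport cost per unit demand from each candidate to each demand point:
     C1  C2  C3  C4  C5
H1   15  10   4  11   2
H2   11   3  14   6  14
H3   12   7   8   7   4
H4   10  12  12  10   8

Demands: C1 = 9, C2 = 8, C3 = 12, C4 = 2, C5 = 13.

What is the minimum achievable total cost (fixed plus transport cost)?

Open {H1, H2, H4}: assign each demand point to its cheapest open site.
  C1→H4 9×10=90, C2→H2 8×3=24, C3→H1 12×4=48, C4→H2 2×6=12, C5→H1 13×2=26
  transport cost 200, fixed 26 → total 226.
Compare {H1, H2}: transport cost 209 + fixed 19 = 228.
Compare {H1, H2, H3, H4}: transport cost 200 + fixed 34 = 234.
Compare {H1, H2, H3}: transport cost 209 + fixed 27 = 236.
All other subsets cost ≥ 228. Minimum total cost: 226.

226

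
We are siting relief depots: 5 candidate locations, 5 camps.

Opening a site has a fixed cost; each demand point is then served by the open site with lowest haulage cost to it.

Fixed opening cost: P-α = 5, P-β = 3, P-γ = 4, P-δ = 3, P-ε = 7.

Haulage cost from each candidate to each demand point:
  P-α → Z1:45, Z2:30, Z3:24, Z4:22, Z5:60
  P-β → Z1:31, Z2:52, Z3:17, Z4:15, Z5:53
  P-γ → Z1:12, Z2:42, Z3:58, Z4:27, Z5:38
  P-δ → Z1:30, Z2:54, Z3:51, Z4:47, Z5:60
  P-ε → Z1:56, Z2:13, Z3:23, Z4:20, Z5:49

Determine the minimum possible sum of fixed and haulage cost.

Open {P-β, P-γ, P-ε}: assign each demand point to its cheapest open site.
  Z1→P-γ 12, Z2→P-ε 13, Z3→P-β 17, Z4→P-β 15, Z5→P-γ 38
  haulage cost 95, fixed 14 → total 109.
Compare {P-β, P-γ, P-δ, P-ε}: haulage cost 95 + fixed 17 = 112.
Compare {P-α, P-β, P-γ, P-ε}: haulage cost 95 + fixed 19 = 114.
Compare {P-γ, P-ε}: haulage cost 106 + fixed 11 = 117.
All other subsets cost ≥ 112. Minimum total cost: 109.

109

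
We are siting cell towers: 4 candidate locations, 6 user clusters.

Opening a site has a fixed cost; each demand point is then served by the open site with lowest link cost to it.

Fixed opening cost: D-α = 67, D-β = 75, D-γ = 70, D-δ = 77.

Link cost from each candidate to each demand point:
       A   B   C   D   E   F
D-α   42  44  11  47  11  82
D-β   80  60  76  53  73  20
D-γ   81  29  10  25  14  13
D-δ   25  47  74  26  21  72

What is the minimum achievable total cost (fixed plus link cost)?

Open {D-γ}: assign each demand point to its cheapest open site.
  A→D-γ 81, B→D-γ 29, C→D-γ 10, D→D-γ 25, E→D-γ 14, F→D-γ 13
  link cost 172, fixed 70 → total 242.
Compare {D-γ, D-δ}: link cost 116 + fixed 147 = 263.
Compare {D-α, D-γ}: link cost 130 + fixed 137 = 267.
Compare {D-α}: link cost 237 + fixed 67 = 304.
All other subsets cost ≥ 263. Minimum total cost: 242.

242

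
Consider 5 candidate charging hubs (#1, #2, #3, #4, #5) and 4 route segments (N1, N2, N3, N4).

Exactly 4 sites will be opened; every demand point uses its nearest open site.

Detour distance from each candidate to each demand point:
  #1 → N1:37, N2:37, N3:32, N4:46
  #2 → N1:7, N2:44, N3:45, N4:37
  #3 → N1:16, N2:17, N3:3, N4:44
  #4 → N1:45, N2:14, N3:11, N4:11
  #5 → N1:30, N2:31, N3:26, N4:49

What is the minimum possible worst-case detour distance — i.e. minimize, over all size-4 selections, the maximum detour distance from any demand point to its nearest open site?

14

Open {#1, #2, #3, #4}.
  Farthest demand point is N2 at detour distance 14 (to #4); all others are ≤ 14.
With {#1, #2, #4, #5} the worst case is 14.
With {#2, #3, #4, #5} the worst case is 14.
No size-4 selection achieves below 14.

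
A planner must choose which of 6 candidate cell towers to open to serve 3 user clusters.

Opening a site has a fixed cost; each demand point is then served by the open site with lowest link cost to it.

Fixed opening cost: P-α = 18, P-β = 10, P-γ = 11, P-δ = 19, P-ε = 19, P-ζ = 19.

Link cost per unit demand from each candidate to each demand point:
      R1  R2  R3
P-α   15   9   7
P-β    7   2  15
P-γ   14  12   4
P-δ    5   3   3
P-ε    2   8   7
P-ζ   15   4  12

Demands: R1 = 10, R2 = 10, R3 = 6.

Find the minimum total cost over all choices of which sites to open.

104

Open {P-β, P-γ, P-ε}: assign each demand point to its cheapest open site.
  R1→P-ε 10×2=20, R2→P-β 10×2=20, R3→P-γ 6×4=24
  link cost 64, fixed 40 → total 104.
Compare {P-δ, P-ε}: link cost 68 + fixed 38 = 106.
Compare {P-β, P-δ, P-ε}: link cost 58 + fixed 48 = 106.
Compare {P-β, P-ε}: link cost 82 + fixed 29 = 111.
All other subsets cost ≥ 106. Minimum total cost: 104.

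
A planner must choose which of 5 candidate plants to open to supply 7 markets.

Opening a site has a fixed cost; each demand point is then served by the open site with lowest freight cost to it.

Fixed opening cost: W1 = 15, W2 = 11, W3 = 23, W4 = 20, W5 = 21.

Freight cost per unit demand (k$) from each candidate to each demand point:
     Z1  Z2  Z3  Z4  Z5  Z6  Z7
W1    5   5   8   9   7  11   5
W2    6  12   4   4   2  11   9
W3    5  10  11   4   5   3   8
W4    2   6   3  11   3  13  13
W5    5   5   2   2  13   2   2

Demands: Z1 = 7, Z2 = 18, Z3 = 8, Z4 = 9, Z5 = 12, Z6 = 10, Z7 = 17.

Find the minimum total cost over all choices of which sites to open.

268

Open {W2, W4, W5}: assign each demand point to its cheapest open site.
  Z1→W4 7×2=14, Z2→W5 18×5=90, Z3→W5 8×2=16, Z4→W5 9×2=18, Z5→W2 12×2=24, Z6→W5 10×2=20, Z7→W5 17×2=34
  freight cost 216, fixed 52 → total 268.
Compare {W2, W5}: freight cost 237 + fixed 32 = 269.
Compare {W4, W5}: freight cost 228 + fixed 41 = 269.
Compare {W1, W2, W4, W5}: freight cost 216 + fixed 67 = 283.
All other subsets cost ≥ 269. Minimum total cost: 268.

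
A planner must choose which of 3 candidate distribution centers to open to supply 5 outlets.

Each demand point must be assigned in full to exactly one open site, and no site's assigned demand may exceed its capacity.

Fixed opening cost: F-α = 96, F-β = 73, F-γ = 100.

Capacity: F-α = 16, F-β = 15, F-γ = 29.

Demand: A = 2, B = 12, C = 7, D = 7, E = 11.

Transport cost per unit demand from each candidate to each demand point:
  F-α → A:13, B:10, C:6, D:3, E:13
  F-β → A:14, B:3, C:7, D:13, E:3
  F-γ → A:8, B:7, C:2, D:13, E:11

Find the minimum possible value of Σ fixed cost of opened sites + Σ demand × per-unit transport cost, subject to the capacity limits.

Open {F-β, F-γ}; cheapest assignment that respects the capacities:
  F-β (cap 15, load 11): E — cost 11×3 = 33
  F-γ (cap 29, load 28): A, B, C, D — cost 2×8 + 12×7 + 7×2 + 7×13 = 205
  Shipping 238, fixed 173 → total 411.
  Any other capacity-feasible assignment to {F-β, F-γ} ships for at least 238.
Compare {F-α, F-β, F-γ}: its best feasible assignment gives total 437.
Compare {F-α, F-γ}: its best feasible assignment gives total 480.
Every other set of open sites that can feasibly serve all demand totals ≥ 437 even under its best assignment. Minimum: 411.

411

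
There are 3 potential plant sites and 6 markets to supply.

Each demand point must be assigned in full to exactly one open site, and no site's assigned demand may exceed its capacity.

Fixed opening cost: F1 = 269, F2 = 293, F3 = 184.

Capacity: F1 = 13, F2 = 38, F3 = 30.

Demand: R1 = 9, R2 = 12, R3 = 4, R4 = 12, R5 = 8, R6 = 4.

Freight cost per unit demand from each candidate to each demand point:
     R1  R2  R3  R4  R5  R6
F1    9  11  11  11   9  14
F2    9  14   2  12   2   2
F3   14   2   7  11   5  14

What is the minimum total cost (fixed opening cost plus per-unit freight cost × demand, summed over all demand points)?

Open {F2, F3}; cheapest assignment that respects the capacities:
  F2 (cap 38, load 25): R1, R3, R5, R6 — cost 9×9 + 4×2 + 8×2 + 4×2 = 113
  F3 (cap 30, load 24): R2, R4 — cost 12×2 + 12×11 = 156
  Shipping 269, fixed 477 → total 746.
  Any other capacity-feasible assignment to {F2, F3} ships for at least 269.
Compare {F1, F2}: its best feasible assignment gives total 951.
Compare {F1, F2, F3}: its best feasible assignment gives total 1015.
Every other set of open sites that can feasibly serve all demand totals ≥ 951 even under its best assignment. Minimum: 746.

746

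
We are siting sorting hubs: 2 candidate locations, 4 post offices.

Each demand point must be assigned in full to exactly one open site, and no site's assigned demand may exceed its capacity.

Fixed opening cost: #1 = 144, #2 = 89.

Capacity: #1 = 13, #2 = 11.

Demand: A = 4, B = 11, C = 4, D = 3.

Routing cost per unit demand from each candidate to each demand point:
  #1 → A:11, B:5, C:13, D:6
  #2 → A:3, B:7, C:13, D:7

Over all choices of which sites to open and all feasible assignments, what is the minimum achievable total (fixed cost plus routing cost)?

Open {#1, #2}; cheapest assignment that respects the capacities:
  #1 (cap 13, load 11): B — cost 11×5 = 55
  #2 (cap 11, load 11): A, C, D — cost 4×3 + 4×13 + 3×7 = 85
  Shipping 140, fixed 233 → total 373.
  Any other capacity-feasible assignment to {#1, #2} ships for at least 140.
Total demand is 22 and no other set of sites has combined capacity ≥ 22, so {#1, #2} is the only feasible choice of open sites. Minimum: 373.

373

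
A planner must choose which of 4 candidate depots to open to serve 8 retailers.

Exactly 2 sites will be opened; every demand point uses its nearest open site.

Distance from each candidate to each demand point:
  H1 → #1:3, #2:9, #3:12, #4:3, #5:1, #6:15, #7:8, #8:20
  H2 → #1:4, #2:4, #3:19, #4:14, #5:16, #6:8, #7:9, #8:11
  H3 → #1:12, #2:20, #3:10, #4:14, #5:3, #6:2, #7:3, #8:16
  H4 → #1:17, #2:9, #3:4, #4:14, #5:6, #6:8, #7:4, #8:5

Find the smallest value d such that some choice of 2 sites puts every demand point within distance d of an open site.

Open {H1, H4}.
  Farthest demand point is #2 at distance 9 (to H1); all others are ≤ 9.
With {H1, H2} the worst case is 12.
With {H2, H3} the worst case is 14.
No size-2 selection achieves below 9.

9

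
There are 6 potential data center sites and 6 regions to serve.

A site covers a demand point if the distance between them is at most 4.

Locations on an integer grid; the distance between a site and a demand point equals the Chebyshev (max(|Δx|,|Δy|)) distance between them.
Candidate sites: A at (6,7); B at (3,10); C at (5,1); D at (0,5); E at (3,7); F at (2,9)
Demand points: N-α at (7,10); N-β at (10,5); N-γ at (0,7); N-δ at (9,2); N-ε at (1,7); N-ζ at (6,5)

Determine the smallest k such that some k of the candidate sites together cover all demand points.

Coverage sets (demand points within 4 of each site):
  A: {N-α, N-β, N-ζ}
  B: {N-α, N-γ, N-ε}
  C: {N-δ, N-ζ}
  D: {N-γ, N-ε}
  E: {N-α, N-γ, N-ε, N-ζ}
  F: {N-γ, N-ε, N-ζ}
No 2 sites suffice: every size-2 union leaves at least one demand point uncovered.
But {A, B, C} covers everything, so the minimum is 3.

3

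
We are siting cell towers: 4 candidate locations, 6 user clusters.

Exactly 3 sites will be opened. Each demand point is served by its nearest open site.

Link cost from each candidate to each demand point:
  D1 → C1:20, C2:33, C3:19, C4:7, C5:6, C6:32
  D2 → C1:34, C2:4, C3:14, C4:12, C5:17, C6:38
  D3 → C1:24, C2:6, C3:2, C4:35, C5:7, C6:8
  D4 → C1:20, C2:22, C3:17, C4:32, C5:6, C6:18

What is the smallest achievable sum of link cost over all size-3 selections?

Open {D1, D2, D3}.
  C1→D1 20, C2→D2 4, C3→D3 2, C4→D1 7, C5→D1 6, C6→D3 8  ⇒ total 47.
Compare {D1, D3, D4}: total 49.
Compare {D2, D3, D4}: total 52.
No size-3 selection does better; minimum is 47.

47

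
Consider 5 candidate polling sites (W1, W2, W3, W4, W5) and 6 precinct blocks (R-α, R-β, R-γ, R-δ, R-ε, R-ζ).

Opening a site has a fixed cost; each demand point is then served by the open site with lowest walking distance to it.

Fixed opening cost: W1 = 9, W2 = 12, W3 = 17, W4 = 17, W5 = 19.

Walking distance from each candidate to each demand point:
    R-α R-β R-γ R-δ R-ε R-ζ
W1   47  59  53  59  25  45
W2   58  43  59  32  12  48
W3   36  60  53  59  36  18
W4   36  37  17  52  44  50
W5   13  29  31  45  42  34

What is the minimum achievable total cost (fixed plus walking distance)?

182

Open {W2, W5}: assign each demand point to its cheapest open site.
  R-α→W5 13, R-β→W5 29, R-γ→W5 31, R-δ→W2 32, R-ε→W2 12, R-ζ→W5 34
  walking distance 151, fixed 31 → total 182.
Compare {W2, W3, W5}: walking distance 135 + fixed 48 = 183.
Compare {W2, W4, W5}: walking distance 137 + fixed 48 = 185.
Compare {W2, W3, W4, W5}: walking distance 121 + fixed 65 = 186.
All other subsets cost ≥ 183. Minimum total cost: 182.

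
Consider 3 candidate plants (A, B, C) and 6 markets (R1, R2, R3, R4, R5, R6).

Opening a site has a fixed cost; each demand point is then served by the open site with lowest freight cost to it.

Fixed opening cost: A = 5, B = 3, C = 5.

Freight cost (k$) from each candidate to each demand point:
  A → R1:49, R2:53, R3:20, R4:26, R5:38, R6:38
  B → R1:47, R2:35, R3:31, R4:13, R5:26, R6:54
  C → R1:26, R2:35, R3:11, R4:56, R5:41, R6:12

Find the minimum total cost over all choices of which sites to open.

131

Open {B, C}: assign each demand point to its cheapest open site.
  R1→C 26, R2→B 35, R3→C 11, R4→B 13, R5→B 26, R6→C 12
  freight cost 123, fixed 8 → total 131.
Compare {A, B, C}: freight cost 123 + fixed 13 = 136.
Compare {A, C}: freight cost 148 + fixed 10 = 158.
Compare {C}: freight cost 181 + fixed 5 = 186.
All other subsets cost ≥ 136. Minimum total cost: 131.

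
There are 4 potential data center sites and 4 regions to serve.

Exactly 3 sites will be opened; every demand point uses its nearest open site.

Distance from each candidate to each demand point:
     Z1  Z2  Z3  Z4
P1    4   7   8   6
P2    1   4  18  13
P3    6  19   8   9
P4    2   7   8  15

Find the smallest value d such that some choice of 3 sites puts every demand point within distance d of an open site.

Open {P1, P2, P3}.
  Farthest demand point is Z3 at distance 8 (to P1); all others are ≤ 8.
With {P1, P2, P4} the worst case is 8.
With {P1, P3, P4} the worst case is 8.
No size-3 selection achieves below 8.

8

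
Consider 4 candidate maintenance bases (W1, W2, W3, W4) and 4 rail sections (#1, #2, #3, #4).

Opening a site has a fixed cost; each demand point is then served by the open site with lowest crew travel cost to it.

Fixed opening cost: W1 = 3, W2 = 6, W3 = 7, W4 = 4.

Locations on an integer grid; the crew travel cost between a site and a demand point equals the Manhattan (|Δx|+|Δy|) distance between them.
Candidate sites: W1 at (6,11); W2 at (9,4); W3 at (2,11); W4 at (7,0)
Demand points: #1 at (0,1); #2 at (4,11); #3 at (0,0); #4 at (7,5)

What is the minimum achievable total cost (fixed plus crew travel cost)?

Open {W1, W4}: assign each demand point to its cheapest open site.
  #1→W4 8, #2→W1 2, #3→W4 7, #4→W4 5
  crew travel cost 22, fixed 7 → total 29.
Compare {W3, W4}: crew travel cost 22 + fixed 11 = 33.
Compare {W1, W2, W4}: crew travel cost 20 + fixed 13 = 33.
Compare {W1, W3, W4}: crew travel cost 22 + fixed 14 = 36.
All other subsets cost ≥ 33. Minimum total cost: 29.

29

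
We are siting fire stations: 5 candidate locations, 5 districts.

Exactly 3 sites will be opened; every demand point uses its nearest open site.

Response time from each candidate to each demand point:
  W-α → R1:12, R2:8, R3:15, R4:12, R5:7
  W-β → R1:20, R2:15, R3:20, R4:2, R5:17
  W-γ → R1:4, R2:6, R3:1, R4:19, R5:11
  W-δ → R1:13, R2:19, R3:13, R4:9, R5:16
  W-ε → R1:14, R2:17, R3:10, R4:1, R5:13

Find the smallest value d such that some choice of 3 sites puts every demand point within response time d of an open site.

Open {W-α, W-β, W-γ}.
  Farthest demand point is R5 at response time 7 (to W-α); all others are ≤ 7.
With {W-α, W-γ, W-ε} the worst case is 7.
With {W-α, W-γ, W-δ} the worst case is 9.
No size-3 selection achieves below 7.

7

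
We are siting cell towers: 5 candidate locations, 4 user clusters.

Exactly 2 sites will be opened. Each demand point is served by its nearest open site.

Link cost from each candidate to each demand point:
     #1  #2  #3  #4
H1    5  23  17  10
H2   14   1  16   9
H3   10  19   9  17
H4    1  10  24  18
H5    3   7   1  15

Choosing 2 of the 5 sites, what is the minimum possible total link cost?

14

Open {H2, H5}.
  #1→H5 3, #2→H2 1, #3→H5 1, #4→H2 9  ⇒ total 14.
Compare {H1, H5}: total 21.
Compare {H4, H5}: total 24.
No size-2 selection does better; minimum is 14.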